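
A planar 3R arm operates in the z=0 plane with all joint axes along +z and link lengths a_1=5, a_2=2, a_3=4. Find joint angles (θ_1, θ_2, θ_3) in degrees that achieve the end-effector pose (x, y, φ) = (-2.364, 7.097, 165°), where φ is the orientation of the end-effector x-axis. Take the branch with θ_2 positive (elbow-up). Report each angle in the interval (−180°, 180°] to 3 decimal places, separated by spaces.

wrist centre = target − a_3·(cos φ, sin φ) = (1.4997, 6.0617)
cos θ_2 = (38.9936−5²−2²)/(2·5·2) = 0.4997; θ_2 = 60.0212° (elbow-up)
β = atan2(6.0617,1.4997) = 76.1038°; ψ = atan2(1.7324,5.9994) = 16.1070°
θ_1 = β − ψ = 59.9968°
θ_3 = φ − θ_1 − θ_2 = 44.9821° (wrapped to (-180°,180°])

59.997 60.021 44.982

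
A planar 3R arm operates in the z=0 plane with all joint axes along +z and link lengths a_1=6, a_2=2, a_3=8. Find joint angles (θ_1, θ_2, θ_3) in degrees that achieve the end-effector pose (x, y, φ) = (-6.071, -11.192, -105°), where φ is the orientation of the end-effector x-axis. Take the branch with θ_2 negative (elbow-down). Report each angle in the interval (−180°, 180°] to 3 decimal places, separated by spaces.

wrist centre = target − a_3·(cos φ, sin φ) = (-4.0004, -3.4646)
cos θ_2 = (28.0070−6²−2²)/(2·6·2) = -0.4997; θ_2 = -119.9807° (elbow-down)
β = atan2(-3.4646,-4.0004) = -139.1058°; ψ = atan2(-1.7324,5.0006) = -19.1080°
θ_1 = β − ψ = -119.9978°
θ_3 = φ − θ_1 − θ_2 = 134.9785° (wrapped to (-180°,180°])

-119.998 -119.981 134.979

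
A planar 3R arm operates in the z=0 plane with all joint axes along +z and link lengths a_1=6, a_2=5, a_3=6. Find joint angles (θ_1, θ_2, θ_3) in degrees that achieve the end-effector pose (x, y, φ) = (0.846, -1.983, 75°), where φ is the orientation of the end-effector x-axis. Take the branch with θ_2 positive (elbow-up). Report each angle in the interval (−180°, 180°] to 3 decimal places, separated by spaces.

-134.996 89.995 120.002

wrist centre = target − a_3·(cos φ, sin φ) = (-0.7069, -7.7786)
cos θ_2 = (61.0056−6²−5²)/(2·6·5) = 0.0001; θ_2 = 89.9946° (elbow-up)
β = atan2(-7.7786,-0.7069) = -95.1928°; ψ = atan2(5.0000,6.0005) = 39.8034°
θ_1 = β − ψ = -134.9961°
θ_3 = φ − θ_1 − θ_2 = 120.0015° (wrapped to (-180°,180°])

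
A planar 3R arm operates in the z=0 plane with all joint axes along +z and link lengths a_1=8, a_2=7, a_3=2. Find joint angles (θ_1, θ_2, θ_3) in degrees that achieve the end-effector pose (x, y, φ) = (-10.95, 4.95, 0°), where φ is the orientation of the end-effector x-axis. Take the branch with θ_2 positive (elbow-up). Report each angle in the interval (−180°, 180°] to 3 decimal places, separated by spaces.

wrist centre = target − a_3·(cos φ, sin φ) = (-12.9500, 4.9500)
cos θ_2 = (192.2050−8²−7²)/(2·8·7) = 0.7072; θ_2 = 44.9935° (elbow-up)
β = atan2(4.9500,-12.9500) = 159.0812°; ψ = atan2(4.9492,12.9503) = 20.9152°
θ_1 = β − ψ = 138.1660°
θ_3 = φ − θ_1 − θ_2 = 176.8406° (wrapped to (-180°,180°])

138.166 44.993 176.841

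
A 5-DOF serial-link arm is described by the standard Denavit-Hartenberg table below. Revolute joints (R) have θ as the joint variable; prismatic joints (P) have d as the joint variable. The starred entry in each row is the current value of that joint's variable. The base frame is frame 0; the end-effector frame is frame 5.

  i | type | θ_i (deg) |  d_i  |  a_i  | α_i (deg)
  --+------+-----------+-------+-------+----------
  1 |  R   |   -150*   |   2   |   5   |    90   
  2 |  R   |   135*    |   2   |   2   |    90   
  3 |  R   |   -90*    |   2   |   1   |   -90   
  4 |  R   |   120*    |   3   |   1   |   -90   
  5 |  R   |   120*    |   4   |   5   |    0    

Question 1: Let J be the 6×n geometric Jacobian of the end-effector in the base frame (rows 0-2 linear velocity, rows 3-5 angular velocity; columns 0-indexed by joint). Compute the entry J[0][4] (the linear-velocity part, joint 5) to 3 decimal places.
axis z_4 = (-0.7392,0.5732,0.3536); lever o_n−o_4 = (-6.3093,-1.0860,-0.1167)
cross product → J_v[:, 4] = (0.3171,-2.3169,4.4194)
J_ω[:, 4] = z_4
entry J[0][4] = 0.3171

0.317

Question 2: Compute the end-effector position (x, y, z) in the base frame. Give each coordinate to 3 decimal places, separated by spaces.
-9.022 -0.920 6.221

after link 1: o_1 = (-4.3301, -2.5000, 2.0000)
after link 2: o_2 = (-4.1054, -0.0608, 3.4142)
after link 3: o_3 = (-4.8301, -1.6340, 4.8284)
after link 4: o_4 = (-2.7127, 0.1659, 6.3374)
after link 5: o_5 = (-9.0220, -0.9202, 6.2207)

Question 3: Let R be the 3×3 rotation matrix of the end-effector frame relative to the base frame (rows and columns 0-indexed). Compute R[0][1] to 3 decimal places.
0.063

End-effector y-axis (col 1 of R) = (0.0634,-0.4634,0.8839)
R[0][1] = 0.0634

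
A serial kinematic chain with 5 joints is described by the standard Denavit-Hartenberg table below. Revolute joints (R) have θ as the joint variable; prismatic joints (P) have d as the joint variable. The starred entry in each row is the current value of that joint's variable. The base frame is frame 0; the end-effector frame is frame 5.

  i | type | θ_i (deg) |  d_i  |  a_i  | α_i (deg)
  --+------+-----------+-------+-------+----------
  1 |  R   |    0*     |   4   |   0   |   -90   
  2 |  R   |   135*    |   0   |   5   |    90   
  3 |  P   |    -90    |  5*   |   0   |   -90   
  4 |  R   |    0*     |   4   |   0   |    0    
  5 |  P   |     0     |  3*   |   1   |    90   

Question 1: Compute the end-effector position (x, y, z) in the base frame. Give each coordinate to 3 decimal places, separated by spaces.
after link 1: o_1 = (0.0000, 0.0000, 4.0000)
after link 2: o_2 = (-3.5355, 0.0000, 0.4645)
after link 3: o_3 = (0.0000, 0.0000, -3.0711)
after link 4: o_4 = (-2.8284, 0.0000, -5.8995)
after link 5: o_5 = (-4.9497, -1.0000, -8.0208)

-4.950 -1.000 -8.021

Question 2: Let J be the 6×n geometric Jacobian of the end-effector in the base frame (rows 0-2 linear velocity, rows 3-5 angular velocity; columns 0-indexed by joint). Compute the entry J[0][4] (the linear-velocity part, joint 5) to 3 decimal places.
-0.707

prismatic axis z_4 = (-0.7071,0.0000,-0.7071)
J_v[:, 4] = z_4; J_ω[:, 4] = (0,0,0)
entry J[0][4] = -0.7071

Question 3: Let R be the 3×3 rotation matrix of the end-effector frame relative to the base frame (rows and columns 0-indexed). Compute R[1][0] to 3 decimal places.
-1.000

End-effector x-axis (col 0 of R) = (0.0000,-1.0000,-0.0000)
R[1][0] = -1.0000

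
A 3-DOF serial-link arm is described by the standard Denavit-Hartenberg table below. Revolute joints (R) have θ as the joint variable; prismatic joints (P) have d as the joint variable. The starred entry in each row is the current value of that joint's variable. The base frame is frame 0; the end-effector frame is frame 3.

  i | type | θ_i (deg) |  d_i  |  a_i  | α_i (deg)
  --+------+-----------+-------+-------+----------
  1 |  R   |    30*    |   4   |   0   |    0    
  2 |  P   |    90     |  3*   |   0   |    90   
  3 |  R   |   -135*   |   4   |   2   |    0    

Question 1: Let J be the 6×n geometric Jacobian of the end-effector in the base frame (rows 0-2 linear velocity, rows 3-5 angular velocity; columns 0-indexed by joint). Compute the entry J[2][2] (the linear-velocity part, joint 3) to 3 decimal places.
-1.414

axis z_2 = (0.8660,0.5000,0.0000); lever o_n−o_2 = (4.1712,0.7753,-1.4142)
cross product → J_v[:, 2] = (-0.7071,1.2247,-1.4142)
J_ω[:, 2] = z_2
entry J[2][2] = -1.4142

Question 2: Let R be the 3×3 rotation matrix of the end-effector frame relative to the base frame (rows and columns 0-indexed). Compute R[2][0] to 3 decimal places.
End-effector x-axis (col 0 of R) = (0.3536,-0.6124,-0.7071)
R[2][0] = -0.7071

-0.707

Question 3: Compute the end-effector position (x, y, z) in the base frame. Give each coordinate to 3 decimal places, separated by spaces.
after link 1: o_1 = (0.0000, 0.0000, 4.0000)
after link 2: o_2 = (0.0000, 0.0000, 7.0000)
after link 3: o_3 = (4.1712, 0.7753, 5.5858)

4.171 0.775 5.586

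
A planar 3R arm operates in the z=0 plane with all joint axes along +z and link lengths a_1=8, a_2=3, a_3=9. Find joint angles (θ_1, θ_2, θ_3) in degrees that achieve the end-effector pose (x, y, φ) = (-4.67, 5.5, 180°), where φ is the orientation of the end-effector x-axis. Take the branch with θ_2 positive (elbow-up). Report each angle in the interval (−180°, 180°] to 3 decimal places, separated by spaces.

wrist centre = target − a_3·(cos φ, sin φ) = (4.3300, 5.5000)
cos θ_2 = (48.9989−8²−3²)/(2·8·3) = -0.5000; θ_2 = 120.0015° (elbow-up)
β = atan2(5.5000,4.3300) = 51.7876°; ψ = atan2(2.5980,6.4999) = 21.7867°
θ_1 = β − ψ = 30.0009°
θ_3 = φ − θ_1 − θ_2 = 29.9976° (wrapped to (-180°,180°])

30.001 120.002 29.998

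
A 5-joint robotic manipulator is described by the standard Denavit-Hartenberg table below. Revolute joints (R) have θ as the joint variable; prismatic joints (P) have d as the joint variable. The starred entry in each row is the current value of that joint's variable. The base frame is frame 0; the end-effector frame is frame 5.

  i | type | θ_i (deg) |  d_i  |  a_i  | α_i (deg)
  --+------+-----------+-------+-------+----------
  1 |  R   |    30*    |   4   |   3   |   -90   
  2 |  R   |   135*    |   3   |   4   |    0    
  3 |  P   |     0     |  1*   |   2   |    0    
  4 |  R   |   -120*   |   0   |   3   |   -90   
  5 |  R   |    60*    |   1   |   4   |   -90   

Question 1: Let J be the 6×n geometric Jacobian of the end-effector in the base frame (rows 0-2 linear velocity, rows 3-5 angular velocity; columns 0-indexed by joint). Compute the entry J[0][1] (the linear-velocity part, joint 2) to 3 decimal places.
-5.631

axis z_1 = (-0.5000,0.8660,0.0000); lever o_n−o_1 = (0.0163,0.6282,-6.5027)
cross product → J_v[:, 1] = (-5.6315,-3.2513,-0.3282)
J_ω[:, 1] = z_1
entry J[0][1] = -5.6315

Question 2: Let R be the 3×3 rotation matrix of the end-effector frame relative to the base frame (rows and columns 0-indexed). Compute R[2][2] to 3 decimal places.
0.224

End-effector z-axis (col 2 of R) = (-0.4744,-0.8513,0.2241)
R[2][2] = 0.2241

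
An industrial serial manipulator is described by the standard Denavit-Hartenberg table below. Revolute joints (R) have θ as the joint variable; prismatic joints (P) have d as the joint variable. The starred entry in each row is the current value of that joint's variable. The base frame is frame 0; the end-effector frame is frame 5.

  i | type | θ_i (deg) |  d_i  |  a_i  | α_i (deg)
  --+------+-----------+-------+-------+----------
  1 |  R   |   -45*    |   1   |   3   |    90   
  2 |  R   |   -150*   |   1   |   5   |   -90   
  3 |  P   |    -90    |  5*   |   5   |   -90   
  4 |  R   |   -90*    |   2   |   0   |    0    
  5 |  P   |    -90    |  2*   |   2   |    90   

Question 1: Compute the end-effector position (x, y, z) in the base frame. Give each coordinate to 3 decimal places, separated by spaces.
after link 1: o_1 = (2.1213, -2.1213, 1.0000)
after link 2: o_2 = (-1.6476, 0.2334, -1.5000)
after link 3: o_3 = (-3.4154, -5.0699, -5.8301)
after link 4: o_4 = (-4.6402, -3.8451, -6.8301)
after link 5: o_5 = (-4.4507, -1.2062, -7.8301)

-4.451 -1.206 -7.830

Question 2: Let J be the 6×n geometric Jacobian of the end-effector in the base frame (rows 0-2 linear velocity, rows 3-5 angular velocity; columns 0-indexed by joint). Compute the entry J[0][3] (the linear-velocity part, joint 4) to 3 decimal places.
0.707

axis z_3 = (-0.6124,0.6124,-0.5000); lever o_n−o_3 = (-1.0353,3.8637,-2.0000)
cross product → J_v[:, 3] = (0.7071,-0.7071,-1.7321)
J_ω[:, 3] = z_3
entry J[0][3] = 0.7071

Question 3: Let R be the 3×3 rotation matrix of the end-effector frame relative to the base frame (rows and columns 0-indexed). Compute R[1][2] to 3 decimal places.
End-effector z-axis (col 2 of R) = (-0.3536,0.3536,0.8660)
R[1][2] = 0.3536

0.354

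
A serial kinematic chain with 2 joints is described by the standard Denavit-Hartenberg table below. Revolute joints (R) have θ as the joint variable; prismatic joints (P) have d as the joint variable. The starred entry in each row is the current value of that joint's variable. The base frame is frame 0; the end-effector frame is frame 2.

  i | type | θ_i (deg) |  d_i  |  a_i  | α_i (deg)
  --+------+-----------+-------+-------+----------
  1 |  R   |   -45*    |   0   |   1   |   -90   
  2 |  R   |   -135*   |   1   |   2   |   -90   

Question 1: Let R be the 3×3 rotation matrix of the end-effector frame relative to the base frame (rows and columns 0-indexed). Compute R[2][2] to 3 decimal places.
End-effector z-axis (col 2 of R) = (0.5000,-0.5000,0.7071)
R[2][2] = 0.7071

0.707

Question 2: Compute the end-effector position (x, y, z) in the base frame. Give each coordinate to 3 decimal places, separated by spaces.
after link 1: o_1 = (0.7071, -0.7071, 0.0000)
after link 2: o_2 = (0.4142, 1.0000, 1.4142)

0.414 1.000 1.414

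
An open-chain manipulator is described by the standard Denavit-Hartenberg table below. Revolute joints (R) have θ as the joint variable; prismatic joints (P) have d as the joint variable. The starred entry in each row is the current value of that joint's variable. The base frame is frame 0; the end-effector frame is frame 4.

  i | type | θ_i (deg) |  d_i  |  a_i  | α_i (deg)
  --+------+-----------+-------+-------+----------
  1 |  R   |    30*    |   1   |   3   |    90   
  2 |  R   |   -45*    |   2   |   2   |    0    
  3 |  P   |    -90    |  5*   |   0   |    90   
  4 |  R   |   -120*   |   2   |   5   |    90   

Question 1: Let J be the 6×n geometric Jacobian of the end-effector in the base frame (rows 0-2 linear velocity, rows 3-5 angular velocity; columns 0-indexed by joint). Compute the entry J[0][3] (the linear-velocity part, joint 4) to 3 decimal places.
axis z_3 = (-0.6124,-0.3536,0.7071); lever o_n−o_3 = (-1.8589,3.9268,3.1820)
cross product → J_v[:, 3] = (-3.9017,0.6341,-3.0619)
J_ω[:, 3] = z_3
entry J[0][3] = -3.9017

-3.902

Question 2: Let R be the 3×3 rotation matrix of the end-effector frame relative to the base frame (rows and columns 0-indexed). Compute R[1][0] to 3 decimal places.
End-effector x-axis (col 0 of R) = (-0.1268,0.9268,0.3536)
R[1][0] = 0.9268

0.927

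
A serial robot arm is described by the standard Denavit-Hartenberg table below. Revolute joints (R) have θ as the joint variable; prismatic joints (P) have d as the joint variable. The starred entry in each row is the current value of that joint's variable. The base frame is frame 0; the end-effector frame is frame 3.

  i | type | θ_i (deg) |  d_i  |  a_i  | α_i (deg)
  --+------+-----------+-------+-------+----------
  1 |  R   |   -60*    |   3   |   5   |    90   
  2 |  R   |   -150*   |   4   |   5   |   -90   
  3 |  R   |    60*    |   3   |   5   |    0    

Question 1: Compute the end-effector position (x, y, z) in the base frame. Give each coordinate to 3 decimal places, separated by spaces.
0.288 0.161 -3.348

after link 1: o_1 = (2.5000, -4.3301, 3.0000)
after link 2: o_2 = (-3.1292, -2.5801, 0.5000)
after link 3: o_3 = (0.2883, 0.1609, -3.3481)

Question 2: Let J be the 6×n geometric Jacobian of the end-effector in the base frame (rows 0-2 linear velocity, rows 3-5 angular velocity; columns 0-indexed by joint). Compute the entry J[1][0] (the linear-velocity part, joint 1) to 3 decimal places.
0.288

axis z_0 = ẑ; lever o_n−o_0 = (0.2883,0.1609,-3.3481)
cross product → J_v[:, 0] = (-0.1609,0.2883,0.0000)
J_ω[:, 0] = z_0
entry J[1][0] = 0.2883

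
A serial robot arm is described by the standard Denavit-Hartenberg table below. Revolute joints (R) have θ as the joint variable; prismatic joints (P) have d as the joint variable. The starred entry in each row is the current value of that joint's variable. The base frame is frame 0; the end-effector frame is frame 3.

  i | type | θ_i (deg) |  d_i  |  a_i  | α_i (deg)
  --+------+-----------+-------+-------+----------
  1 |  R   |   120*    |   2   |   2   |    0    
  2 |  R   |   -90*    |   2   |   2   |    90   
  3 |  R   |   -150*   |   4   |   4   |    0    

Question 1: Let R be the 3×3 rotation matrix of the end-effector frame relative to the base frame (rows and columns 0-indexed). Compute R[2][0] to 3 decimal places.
End-effector x-axis (col 0 of R) = (-0.7500,-0.4330,-0.5000)
R[2][0] = -0.5000

-0.500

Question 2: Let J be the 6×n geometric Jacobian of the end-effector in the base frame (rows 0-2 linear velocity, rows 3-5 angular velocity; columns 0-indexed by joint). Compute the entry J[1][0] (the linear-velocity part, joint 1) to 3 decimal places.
axis z_0 = ẑ; lever o_n−o_0 = (-0.2679,-2.4641,2.0000)
cross product → J_v[:, 0] = (2.4641,-0.2679,0.0000)
J_ω[:, 0] = z_0
entry J[1][0] = -0.2679

-0.268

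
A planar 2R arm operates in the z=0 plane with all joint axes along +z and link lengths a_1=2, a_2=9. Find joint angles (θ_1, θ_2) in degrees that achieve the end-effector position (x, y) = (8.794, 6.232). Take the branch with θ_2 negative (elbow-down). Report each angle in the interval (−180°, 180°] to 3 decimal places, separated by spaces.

cos θ_2 = (116.1723−2²−9²)/(2·2·9) = 0.8659; θ_2 = -30.0148° (elbow-down)
β = atan2(6.2320,8.7940) = 35.3239°; ψ = atan2(-4.5020,9.7931) = -24.6889°
θ_1 = β − ψ = 60.0128°

60.013 -30.015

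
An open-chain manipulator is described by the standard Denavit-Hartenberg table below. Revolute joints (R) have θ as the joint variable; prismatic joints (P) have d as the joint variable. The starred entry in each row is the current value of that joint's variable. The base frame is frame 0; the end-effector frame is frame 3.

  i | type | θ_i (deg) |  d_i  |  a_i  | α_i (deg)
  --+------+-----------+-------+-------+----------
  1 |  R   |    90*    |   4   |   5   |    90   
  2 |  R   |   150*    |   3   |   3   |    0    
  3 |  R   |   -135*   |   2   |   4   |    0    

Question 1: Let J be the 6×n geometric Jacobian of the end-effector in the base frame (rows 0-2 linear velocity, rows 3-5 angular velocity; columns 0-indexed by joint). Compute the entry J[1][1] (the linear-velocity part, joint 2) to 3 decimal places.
-2.535

axis z_1 = (1.0000,-0.0000,0.0000); lever o_n−o_1 = (5.0000,1.2656,2.5353)
cross product → J_v[:, 1] = (-0.0000,-2.5353,1.2656)
J_ω[:, 1] = z_1
entry J[1][1] = -2.5353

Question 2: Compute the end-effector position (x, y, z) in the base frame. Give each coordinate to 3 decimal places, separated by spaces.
5.000 6.266 6.535

after link 1: o_1 = (0.0000, 5.0000, 4.0000)
after link 2: o_2 = (3.0000, 2.4019, 5.5000)
after link 3: o_3 = (5.0000, 6.2656, 6.5353)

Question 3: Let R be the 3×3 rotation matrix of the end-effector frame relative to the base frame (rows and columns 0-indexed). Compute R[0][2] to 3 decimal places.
1.000

End-effector z-axis (col 2 of R) = (1.0000,-0.0000,0.0000)
R[0][2] = 1.0000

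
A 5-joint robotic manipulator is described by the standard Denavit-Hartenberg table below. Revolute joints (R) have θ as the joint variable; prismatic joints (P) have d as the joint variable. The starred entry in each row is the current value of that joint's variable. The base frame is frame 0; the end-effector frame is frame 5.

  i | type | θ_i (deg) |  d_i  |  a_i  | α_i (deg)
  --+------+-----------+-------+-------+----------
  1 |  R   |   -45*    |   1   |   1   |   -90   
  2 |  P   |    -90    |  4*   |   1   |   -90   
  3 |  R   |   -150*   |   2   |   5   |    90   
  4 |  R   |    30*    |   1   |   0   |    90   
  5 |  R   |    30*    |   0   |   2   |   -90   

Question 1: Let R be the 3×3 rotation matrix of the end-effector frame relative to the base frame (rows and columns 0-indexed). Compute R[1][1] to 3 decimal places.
End-effector y-axis (col 1 of R) = (0.4356,-0.7891,0.4330)
R[1][1] = -0.7891

-0.789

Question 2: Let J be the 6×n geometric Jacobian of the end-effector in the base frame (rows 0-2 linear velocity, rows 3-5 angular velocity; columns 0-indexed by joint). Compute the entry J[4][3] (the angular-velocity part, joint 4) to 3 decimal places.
-0.612

axis z_3 = (-0.6124,-0.6124,-0.5000); lever o_n−o_3 = (-0.0820,-1.3068,-2.2990)
cross product → J_v[:, 3] = (0.7545,-1.3668,0.7500)
J_ω[:, 3] = z_3
entry J[4][3] = -0.6124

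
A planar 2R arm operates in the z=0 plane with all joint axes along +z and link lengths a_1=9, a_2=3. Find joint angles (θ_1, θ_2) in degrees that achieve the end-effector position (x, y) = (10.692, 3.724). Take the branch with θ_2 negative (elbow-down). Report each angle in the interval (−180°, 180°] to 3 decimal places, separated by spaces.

cos θ_2 = (128.1870−9²−3²)/(2·9·3) = 0.7072; θ_2 = -44.9951° (elbow-down)
β = atan2(3.7240,10.6920) = 19.2031°; ψ = atan2(-2.1211,11.1215) = -10.7980°
θ_1 = β − ψ = 30.0011°

30.001 -44.995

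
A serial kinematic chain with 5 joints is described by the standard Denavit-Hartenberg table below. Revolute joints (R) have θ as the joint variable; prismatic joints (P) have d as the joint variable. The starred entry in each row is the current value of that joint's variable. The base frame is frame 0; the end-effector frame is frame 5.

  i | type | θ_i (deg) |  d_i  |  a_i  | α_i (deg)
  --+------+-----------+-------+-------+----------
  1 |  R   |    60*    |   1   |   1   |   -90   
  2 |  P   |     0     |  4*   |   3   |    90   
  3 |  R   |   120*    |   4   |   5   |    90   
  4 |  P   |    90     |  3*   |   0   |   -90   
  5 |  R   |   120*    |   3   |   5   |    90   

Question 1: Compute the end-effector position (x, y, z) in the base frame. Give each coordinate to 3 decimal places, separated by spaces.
-3.464 4.134 2.500

after link 1: o_1 = (0.5000, 0.8660, 1.0000)
after link 2: o_2 = (-1.4641, 5.4641, 1.0000)
after link 3: o_3 = (-6.4641, 5.4641, 5.0000)
after link 4: o_4 = (-6.4641, 8.4641, 5.0000)
after link 5: o_5 = (-3.4641, 4.1340, 2.5000)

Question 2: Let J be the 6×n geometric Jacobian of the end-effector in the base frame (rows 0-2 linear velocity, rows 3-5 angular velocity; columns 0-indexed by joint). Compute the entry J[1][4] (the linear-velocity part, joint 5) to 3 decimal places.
2.500

axis z_4 = (1.0000,-0.0000,0.0000); lever o_n−o_4 = (3.0000,-4.3301,-2.5000)
cross product → J_v[:, 4] = (0.0000,2.5000,-4.3301)
J_ω[:, 4] = z_4
entry J[1][4] = 2.5000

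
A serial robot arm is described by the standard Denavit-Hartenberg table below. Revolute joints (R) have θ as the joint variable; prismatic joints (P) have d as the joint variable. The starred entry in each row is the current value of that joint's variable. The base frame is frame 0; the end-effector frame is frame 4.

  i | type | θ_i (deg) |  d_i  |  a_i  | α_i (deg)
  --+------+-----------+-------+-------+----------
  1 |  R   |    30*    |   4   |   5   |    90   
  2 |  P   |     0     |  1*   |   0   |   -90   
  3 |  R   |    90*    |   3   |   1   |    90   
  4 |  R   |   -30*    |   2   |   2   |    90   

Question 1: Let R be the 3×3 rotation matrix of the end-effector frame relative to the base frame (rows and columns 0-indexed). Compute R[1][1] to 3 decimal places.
0.500

End-effector y-axis (col 1 of R) = (0.8660,0.5000,0.0000)
R[1][1] = 0.5000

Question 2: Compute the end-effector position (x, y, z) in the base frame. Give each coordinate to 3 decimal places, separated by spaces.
5.196 5.000 6.000

after link 1: o_1 = (4.3301, 2.5000, 4.0000)
after link 2: o_2 = (4.8301, 1.6340, 4.0000)
after link 3: o_3 = (4.3301, 2.5000, 7.0000)
after link 4: o_4 = (5.1962, 5.0000, 6.0000)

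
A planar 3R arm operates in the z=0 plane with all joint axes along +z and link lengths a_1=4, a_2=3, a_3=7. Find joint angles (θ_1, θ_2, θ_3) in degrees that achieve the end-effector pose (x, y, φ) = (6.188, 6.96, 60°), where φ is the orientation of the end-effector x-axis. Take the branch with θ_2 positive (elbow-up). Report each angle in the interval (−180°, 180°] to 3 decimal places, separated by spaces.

wrist centre = target − a_3·(cos φ, sin φ) = (2.6880, 0.8978)
cos θ_2 = (8.0314−4²−3²)/(2·4·3) = -0.7070; θ_2 = 134.9933° (elbow-up)
β = atan2(0.8978,2.6880) = 18.4699°; ψ = atan2(2.1216,1.8789) = 48.4709°
θ_1 = β − ψ = -30.0010°
θ_3 = φ − θ_1 − θ_2 = -44.9923° (wrapped to (-180°,180°])

-30.001 134.993 -44.992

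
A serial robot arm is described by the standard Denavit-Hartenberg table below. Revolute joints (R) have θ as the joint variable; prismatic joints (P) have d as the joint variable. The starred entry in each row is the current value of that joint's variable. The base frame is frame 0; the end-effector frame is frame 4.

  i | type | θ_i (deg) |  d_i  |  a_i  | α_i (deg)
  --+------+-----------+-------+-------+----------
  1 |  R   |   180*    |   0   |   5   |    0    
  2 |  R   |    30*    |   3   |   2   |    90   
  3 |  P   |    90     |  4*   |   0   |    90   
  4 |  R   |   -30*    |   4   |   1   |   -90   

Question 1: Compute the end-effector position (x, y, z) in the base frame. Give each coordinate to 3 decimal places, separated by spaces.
after link 1: o_1 = (-5.0000, 0.0000, 0.0000)
after link 2: o_2 = (-6.7321, -1.0000, 3.0000)
after link 3: o_3 = (-8.7321, 2.4641, 3.0000)
after link 4: o_4 = (-11.9462, 0.0311, 3.8660)

-11.946 0.031 3.866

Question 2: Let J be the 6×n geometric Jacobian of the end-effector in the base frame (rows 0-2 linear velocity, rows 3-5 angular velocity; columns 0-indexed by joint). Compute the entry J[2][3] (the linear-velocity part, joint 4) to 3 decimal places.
axis z_3 = (-0.8660,-0.5000,-0.0000); lever o_n−o_3 = (-3.2141,-2.4330,0.8660)
cross product → J_v[:, 3] = (-0.4330,0.7500,0.5000)
J_ω[:, 3] = z_3
entry J[2][3] = 0.5000

0.500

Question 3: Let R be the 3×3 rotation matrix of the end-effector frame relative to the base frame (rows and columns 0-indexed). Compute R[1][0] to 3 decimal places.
End-effector x-axis (col 0 of R) = (0.2500,-0.4330,0.8660)
R[1][0] = -0.4330

-0.433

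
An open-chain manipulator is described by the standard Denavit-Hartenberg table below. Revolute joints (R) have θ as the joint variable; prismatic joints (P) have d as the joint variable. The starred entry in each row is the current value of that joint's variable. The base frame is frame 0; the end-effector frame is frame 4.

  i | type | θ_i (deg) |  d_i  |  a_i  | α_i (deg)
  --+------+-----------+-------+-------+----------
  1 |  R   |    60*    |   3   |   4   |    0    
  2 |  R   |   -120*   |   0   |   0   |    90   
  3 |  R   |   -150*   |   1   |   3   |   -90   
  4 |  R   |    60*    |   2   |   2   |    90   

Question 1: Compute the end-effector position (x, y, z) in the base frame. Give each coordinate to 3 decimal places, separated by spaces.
1.402 5.964 -0.732

after link 1: o_1 = (2.0000, 3.4641, 3.0000)
after link 2: o_2 = (2.0000, 3.4641, 3.0000)
after link 3: o_3 = (-0.1651, 5.2141, 1.5000)
after link 4: o_4 = (1.4019, 5.9641, -0.7321)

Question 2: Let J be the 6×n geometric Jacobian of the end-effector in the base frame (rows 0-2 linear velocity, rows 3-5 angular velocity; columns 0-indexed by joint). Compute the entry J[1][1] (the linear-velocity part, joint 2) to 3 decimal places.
-0.598

axis z_1 = (0.0000,0.0000,1.0000); lever o_n−o_1 = (-0.5981,2.5000,-3.7321)
cross product → J_v[:, 1] = (-2.5000,-0.5981,0.0000)
J_ω[:, 1] = z_1
entry J[1][1] = -0.5981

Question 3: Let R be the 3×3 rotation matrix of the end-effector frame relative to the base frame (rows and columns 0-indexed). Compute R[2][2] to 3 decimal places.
End-effector z-axis (col 2 of R) = (-0.8080,0.3995,-0.4330)
R[2][2] = -0.4330

-0.433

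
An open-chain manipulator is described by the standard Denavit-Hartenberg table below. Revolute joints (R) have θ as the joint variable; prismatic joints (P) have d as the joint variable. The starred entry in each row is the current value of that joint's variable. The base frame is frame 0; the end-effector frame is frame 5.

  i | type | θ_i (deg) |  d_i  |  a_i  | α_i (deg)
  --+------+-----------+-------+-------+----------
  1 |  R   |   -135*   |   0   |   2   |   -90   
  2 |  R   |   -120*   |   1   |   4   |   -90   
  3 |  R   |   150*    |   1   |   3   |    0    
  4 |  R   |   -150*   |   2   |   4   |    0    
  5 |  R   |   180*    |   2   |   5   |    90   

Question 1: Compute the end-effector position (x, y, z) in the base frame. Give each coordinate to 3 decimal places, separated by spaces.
after link 1: o_1 = (-1.4142, -1.4142, 0.0000)
after link 2: o_2 = (0.7071, -0.7071, 3.4641)
after link 3: o_3 = (-1.8845, -1.1774, 1.7141)
after link 4: o_4 = (-1.6950, -0.9879, 6.1782)
after link 5: o_5 = (-4.6875, -3.9804, 2.8481)

-4.688 -3.980 2.848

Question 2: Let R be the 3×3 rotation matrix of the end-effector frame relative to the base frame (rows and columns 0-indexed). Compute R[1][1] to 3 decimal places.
End-effector y-axis (col 1 of R) = (-0.6124,-0.6124,0.5000)
R[1][1] = -0.6124

-0.612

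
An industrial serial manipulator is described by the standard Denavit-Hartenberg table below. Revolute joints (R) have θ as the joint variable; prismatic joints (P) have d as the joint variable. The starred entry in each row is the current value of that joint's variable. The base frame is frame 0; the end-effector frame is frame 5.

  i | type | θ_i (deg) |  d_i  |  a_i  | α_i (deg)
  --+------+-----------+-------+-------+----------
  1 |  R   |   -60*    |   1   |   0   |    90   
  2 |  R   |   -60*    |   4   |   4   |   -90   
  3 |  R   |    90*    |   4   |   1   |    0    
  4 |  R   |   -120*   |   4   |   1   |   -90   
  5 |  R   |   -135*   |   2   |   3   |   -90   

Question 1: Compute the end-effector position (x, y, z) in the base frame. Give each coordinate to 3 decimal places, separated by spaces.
4.777 -9.689 2.572

after link 1: o_1 = (0.0000, 0.0000, 1.0000)
after link 2: o_2 = (-2.4641, -3.7321, -2.4641)
after link 3: o_3 = (0.1340, -6.2321, -0.4641)
after link 4: o_4 = (1.6495, -9.8571, 0.7859)
after link 5: o_5 = (4.7774, -9.6892, 2.5715)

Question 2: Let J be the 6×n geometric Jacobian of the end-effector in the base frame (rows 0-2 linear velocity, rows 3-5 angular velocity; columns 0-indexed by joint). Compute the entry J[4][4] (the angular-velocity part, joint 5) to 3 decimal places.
0.217

axis z_4 = (0.8750,0.2165,-0.4330); lever o_n−o_4 = (3.1278,0.1678,1.7856)
cross product → J_v[:, 4] = (0.4593,-2.9168,-0.5303)
J_ω[:, 4] = z_4
entry J[4][4] = 0.2165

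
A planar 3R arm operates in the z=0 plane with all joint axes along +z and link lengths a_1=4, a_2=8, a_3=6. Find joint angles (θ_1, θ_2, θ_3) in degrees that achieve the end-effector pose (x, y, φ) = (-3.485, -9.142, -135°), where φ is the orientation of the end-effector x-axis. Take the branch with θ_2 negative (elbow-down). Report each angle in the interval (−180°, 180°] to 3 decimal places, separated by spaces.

44.988 -149.994 -29.994

wrist centre = target − a_3·(cos φ, sin φ) = (0.7576, -4.8994)
cos θ_2 = (24.5777−4²−8²)/(2·4·8) = -0.8660; θ_2 = -149.9940° (elbow-down)
β = atan2(-4.8994,0.7576) = -81.2094°; ψ = atan2(-4.0007,-2.9278) = -126.1971°
θ_1 = β − ψ = 44.9878°
θ_3 = φ − θ_1 − θ_2 = -29.9938° (wrapped to (-180°,180°])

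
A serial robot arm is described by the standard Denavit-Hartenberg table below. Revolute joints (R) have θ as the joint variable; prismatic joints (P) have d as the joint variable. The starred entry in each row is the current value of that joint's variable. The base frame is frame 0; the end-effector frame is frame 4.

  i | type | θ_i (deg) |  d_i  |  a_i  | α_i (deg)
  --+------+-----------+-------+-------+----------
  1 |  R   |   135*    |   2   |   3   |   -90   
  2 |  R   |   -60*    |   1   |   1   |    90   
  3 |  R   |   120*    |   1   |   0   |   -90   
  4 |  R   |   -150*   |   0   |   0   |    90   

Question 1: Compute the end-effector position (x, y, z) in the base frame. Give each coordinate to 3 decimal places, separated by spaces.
-2.570 1.155 3.366

after link 1: o_1 = (-2.1213, 2.1213, 2.0000)
after link 2: o_2 = (-3.1820, 1.7678, 2.8660)
after link 3: o_3 = (-2.5696, 1.1554, 3.3660)
after link 4: o_4 = (-2.5696, 1.1554, 3.3660)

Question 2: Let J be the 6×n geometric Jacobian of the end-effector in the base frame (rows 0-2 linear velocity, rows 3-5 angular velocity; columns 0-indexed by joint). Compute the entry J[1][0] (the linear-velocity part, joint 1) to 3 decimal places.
axis z_0 = ẑ; lever o_n−o_0 = (-2.5696,1.1554,3.3660)
cross product → J_v[:, 0] = (-1.1554,-2.5696,0.0000)
J_ω[:, 0] = z_0
entry J[1][0] = -2.5696

-2.570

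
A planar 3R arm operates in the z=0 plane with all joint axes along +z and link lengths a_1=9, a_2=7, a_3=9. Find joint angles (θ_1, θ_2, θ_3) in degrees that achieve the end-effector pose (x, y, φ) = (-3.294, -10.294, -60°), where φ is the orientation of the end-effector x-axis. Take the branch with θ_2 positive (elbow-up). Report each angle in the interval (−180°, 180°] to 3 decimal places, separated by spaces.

149.998 120.002 29.999

wrist centre = target − a_3·(cos φ, sin φ) = (-7.7940, -2.4998)
cos θ_2 = (66.9953−9²−7²)/(2·9·7) = -0.5000; θ_2 = 120.0025° (elbow-up)
β = atan2(-2.4998,-7.7940) = -162.2174°; ψ = atan2(6.0620,5.4997) = 47.7843°
θ_1 = β − ψ = -210.0017°
θ_3 = φ − θ_1 − θ_2 = 29.9992° (wrapped to (-180°,180°])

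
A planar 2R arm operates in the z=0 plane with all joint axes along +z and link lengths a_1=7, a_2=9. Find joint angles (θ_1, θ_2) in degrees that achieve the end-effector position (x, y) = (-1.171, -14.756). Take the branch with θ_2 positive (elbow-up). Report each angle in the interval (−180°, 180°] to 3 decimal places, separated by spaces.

-119.996 44.990

cos θ_2 = (219.1108−7²−9²)/(2·7·9) = 0.7072; θ_2 = 44.9901° (elbow-up)
β = atan2(-14.7560,-1.1710) = -94.5373°; ψ = atan2(6.3629,13.3651) = 25.4583°
θ_1 = β − ψ = -119.9956°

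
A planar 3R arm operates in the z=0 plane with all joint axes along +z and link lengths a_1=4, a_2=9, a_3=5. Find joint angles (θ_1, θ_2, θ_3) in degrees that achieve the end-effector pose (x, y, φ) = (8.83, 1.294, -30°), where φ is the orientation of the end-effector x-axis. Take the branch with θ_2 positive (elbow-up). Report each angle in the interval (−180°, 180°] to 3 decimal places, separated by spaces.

-90.007 150.005 -89.997

wrist centre = target − a_3·(cos φ, sin φ) = (4.4999, 3.7940)
cos θ_2 = (34.6433−4²−9²)/(2·4·9) = -0.8661; θ_2 = 150.0046° (elbow-up)
β = atan2(3.7940,4.4999) = 40.1354°; ψ = atan2(4.4994,-3.7946) = 130.1429°
θ_1 = β − ψ = -90.0075°
θ_3 = φ − θ_1 − θ_2 = -89.9971° (wrapped to (-180°,180°])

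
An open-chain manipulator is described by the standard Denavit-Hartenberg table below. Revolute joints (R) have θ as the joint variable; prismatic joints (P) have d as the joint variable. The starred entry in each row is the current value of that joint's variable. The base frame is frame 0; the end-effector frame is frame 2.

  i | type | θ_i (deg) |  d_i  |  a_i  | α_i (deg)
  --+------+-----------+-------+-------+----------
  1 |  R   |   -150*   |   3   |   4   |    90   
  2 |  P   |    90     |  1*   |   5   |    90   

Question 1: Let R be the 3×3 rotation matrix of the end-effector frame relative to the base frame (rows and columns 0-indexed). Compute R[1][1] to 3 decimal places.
End-effector y-axis (col 1 of R) = (-0.5000,0.8660,0.0000)
R[1][1] = 0.8660

0.866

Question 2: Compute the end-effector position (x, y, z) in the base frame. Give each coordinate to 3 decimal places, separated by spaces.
after link 1: o_1 = (-3.4641, -2.0000, 3.0000)
after link 2: o_2 = (-3.9641, -1.1340, 8.0000)

-3.964 -1.134 8.000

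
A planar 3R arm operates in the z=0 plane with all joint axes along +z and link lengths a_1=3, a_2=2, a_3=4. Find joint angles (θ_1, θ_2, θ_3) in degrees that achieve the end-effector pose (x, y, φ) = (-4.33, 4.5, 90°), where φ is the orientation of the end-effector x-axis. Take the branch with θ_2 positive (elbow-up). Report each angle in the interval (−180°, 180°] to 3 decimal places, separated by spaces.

wrist centre = target − a_3·(cos φ, sin φ) = (-4.3300, 0.5000)
cos θ_2 = (18.9989−3²−2²)/(2·3·2) = 0.4999; θ_2 = 60.0061° (elbow-up)
β = atan2(0.5000,-4.3300) = 173.4130°; ψ = atan2(1.7322,3.9998) = 23.4155°
θ_1 = β − ψ = 149.9976°
θ_3 = φ − θ_1 − θ_2 = -120.0036° (wrapped to (-180°,180°])

149.998 60.006 -120.004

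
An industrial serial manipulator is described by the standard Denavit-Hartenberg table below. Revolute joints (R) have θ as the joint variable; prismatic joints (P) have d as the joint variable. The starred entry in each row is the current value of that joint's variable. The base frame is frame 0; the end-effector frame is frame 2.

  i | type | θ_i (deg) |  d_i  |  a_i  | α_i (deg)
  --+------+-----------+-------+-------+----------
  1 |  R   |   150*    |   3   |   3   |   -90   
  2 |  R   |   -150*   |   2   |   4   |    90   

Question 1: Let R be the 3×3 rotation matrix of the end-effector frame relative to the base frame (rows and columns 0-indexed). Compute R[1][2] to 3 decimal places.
End-effector z-axis (col 2 of R) = (0.4330,-0.2500,-0.8660)
R[1][2] = -0.2500

-0.250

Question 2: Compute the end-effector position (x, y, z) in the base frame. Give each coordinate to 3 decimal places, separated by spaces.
after link 1: o_1 = (-2.5981, 1.5000, 3.0000)
after link 2: o_2 = (-0.5981, -1.9641, 5.0000)

-0.598 -1.964 5.000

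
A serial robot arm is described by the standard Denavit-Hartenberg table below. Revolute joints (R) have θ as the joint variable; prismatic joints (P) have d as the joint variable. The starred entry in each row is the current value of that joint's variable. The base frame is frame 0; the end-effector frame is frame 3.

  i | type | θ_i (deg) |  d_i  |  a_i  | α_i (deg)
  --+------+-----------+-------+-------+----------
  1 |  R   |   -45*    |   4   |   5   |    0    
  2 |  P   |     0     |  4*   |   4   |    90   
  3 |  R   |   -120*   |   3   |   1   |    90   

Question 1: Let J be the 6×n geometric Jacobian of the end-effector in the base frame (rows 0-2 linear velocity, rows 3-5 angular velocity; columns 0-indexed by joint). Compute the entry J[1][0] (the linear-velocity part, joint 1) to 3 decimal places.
axis z_0 = ẑ; lever o_n−o_0 = (3.8891,-8.1317,7.1340)
cross product → J_v[:, 0] = (8.1317,3.8891,-0.0000)
J_ω[:, 0] = z_0
entry J[1][0] = 3.8891

3.889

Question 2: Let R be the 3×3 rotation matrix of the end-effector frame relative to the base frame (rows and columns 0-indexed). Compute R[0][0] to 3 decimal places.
-0.354

End-effector x-axis (col 0 of R) = (-0.3536,0.3536,-0.8660)
R[0][0] = -0.3536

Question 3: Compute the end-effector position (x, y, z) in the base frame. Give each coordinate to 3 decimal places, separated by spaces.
3.889 -8.132 7.134

after link 1: o_1 = (3.5355, -3.5355, 4.0000)
after link 2: o_2 = (6.3640, -6.3640, 8.0000)
after link 3: o_3 = (3.8891, -8.1317, 7.1340)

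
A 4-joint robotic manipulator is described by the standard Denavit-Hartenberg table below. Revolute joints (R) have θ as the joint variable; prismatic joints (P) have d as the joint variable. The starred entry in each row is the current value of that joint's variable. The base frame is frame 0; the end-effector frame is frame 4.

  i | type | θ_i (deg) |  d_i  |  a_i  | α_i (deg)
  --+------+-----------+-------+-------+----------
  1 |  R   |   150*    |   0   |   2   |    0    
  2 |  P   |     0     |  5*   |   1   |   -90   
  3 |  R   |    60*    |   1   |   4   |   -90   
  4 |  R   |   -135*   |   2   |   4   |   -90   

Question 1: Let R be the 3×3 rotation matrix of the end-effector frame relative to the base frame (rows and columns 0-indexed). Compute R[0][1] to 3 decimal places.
End-effector y-axis (col 1 of R) = (-0.7500,0.4330,0.5000)
R[0][1] = -0.7500

-0.750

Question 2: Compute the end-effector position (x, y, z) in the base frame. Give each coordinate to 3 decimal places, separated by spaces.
-3.520 -2.389 2.985

after link 1: o_1 = (-1.7321, 1.0000, 0.0000)
after link 2: o_2 = (-2.5981, 1.5000, 5.0000)
after link 3: o_3 = (-4.8301, 1.6340, 1.5359)
after link 4: o_4 = (-3.5196, -2.3886, 2.9854)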